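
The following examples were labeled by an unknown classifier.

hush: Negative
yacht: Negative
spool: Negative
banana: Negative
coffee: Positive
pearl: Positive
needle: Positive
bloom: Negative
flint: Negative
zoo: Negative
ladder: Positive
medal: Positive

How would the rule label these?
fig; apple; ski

Negative, Positive, Negative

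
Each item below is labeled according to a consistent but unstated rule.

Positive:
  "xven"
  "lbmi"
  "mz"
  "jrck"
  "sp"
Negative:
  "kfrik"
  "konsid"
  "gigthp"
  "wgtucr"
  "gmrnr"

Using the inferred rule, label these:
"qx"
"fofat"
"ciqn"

Rule: length ≤ 4. This holds for each 'Positive' example and fails for each 'Negative' one.
"qx": Positive (length 2).
"fofat": Negative (length 5).
"ciqn": Positive (length 4).

Positive, Negative, Positive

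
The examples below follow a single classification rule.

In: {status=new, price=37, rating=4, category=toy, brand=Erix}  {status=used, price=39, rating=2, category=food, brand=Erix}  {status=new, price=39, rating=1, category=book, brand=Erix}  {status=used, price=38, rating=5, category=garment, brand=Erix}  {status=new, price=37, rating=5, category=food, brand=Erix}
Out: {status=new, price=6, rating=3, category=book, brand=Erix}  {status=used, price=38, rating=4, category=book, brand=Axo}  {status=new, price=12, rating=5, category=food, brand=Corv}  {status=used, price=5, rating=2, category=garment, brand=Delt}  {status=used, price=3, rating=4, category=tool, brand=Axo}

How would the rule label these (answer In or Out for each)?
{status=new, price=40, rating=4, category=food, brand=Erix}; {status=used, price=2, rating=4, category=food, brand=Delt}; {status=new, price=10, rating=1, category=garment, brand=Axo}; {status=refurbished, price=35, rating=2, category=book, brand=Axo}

The classifier is using: brand is Erix AND price ≥ 12.
{status=new, price=40, rating=4, category=food, brand=Erix}: brand is Erix, price = 40, meets the rule → In. {status=used, price=2, rating=4, category=food, brand=Delt}: brand is Delt, price = 2, does not satisfy this → Out. {status=new, price=10, rating=1, category=garment, brand=Axo}: brand is Axo, price = 10, does not satisfy this → Out. {status=refurbished, price=35, rating=2, category=book, brand=Axo}: brand is Axo, price = 35, does not satisfy this → Out.

In, Out, Out, Out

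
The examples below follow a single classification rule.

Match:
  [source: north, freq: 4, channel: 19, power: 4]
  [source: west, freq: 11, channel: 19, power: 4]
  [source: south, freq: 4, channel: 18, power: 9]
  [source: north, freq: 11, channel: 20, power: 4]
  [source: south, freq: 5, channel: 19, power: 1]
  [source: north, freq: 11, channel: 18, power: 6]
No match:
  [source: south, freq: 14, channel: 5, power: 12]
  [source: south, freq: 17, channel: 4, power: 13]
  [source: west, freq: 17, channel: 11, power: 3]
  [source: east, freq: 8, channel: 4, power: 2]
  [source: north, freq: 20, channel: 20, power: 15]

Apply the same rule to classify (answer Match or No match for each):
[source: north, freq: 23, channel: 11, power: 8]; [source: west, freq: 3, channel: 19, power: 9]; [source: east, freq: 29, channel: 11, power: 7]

The pattern is that an item is 'Match' exactly when: channel ≥ 5 AND freq ≤ 11.

No match, Match, No match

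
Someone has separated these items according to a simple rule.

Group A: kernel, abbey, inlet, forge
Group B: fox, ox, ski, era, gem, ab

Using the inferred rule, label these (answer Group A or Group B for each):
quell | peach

The pattern is that an item is 'Group A' exactly when: length ≥ 5.

Group A, Group A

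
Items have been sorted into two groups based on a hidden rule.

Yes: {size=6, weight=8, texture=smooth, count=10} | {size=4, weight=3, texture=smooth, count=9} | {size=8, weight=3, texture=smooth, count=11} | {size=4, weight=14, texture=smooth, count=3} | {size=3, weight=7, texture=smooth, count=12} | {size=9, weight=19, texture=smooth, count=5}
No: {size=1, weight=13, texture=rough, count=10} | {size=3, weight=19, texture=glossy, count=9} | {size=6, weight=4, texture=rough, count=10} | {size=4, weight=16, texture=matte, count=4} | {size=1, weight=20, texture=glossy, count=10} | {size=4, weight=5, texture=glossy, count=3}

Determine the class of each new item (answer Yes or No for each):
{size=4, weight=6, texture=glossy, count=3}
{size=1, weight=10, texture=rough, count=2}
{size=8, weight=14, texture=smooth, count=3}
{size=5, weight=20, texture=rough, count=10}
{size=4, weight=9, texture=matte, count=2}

One predicate separates the groups cleanly: texture is smooth.
{size=4, weight=6, texture=glossy, count=3} → texture is glossy → No.
{size=1, weight=10, texture=rough, count=2} → texture is rough → No.
{size=8, weight=14, texture=smooth, count=3} → texture is smooth → Yes.
{size=5, weight=20, texture=rough, count=10} → texture is rough → No.
{size=4, weight=9, texture=matte, count=2} → texture is matte → No.

No, No, Yes, No, No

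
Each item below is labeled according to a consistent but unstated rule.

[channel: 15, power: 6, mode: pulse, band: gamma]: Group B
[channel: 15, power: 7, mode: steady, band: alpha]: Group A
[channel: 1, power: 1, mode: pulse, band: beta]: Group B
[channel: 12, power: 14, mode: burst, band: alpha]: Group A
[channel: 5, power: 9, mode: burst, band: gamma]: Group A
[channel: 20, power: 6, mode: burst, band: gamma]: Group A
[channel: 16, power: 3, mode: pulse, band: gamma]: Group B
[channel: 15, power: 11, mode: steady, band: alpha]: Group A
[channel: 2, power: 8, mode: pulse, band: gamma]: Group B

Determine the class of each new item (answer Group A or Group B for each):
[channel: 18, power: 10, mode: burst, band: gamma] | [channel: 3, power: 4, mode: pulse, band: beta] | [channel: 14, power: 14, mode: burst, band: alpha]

Group A, Group B, Group A

The pattern is that an item is 'Group A' exactly when: mode is not pulse.
[channel: 18, power: 10, mode: burst, band: gamma]: mode is burst, passes → Group A. [channel: 3, power: 4, mode: pulse, band: beta]: mode is pulse, doesn't qualify → Group B. [channel: 14, power: 14, mode: burst, band: alpha]: mode is burst, passes → Group A.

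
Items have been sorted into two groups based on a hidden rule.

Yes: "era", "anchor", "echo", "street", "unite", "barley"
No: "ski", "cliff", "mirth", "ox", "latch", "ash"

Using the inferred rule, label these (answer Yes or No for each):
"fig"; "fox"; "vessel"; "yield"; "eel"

No, No, Yes, Yes, Yes

The pattern is that an item is 'Yes' exactly when: has ≥ 2 vowels.
"fig": 1 vowel — lacks this property, so No. "fox": 1 vowel — lacks this property, so No. "vessel": 2 vowels — checks out, so Yes. "yield": 2 vowels — checks out, so Yes. "eel": 2 vowels — checks out, so Yes.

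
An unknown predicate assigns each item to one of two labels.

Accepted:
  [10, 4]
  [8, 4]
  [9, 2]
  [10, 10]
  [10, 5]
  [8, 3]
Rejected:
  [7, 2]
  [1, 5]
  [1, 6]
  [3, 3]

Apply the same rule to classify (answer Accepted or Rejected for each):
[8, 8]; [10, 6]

Accepted, Accepted

One predicate separates the groups cleanly: sum ≥ 11.
[8, 8]: Accepted (8+8 = 16). [10, 6]: Accepted (10+6 = 16).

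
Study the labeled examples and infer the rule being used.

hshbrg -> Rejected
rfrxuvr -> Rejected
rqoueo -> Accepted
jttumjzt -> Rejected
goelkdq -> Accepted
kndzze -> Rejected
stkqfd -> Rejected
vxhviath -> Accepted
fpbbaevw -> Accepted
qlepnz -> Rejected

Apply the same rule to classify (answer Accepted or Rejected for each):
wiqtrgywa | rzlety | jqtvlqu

The classifier is using: has ≥ 2 vowels.
wiqtrgywa → 2 vowels → Accepted.
rzlety → 1 vowel → Rejected.
jqtvlqu → 1 vowel → Rejected.

Accepted, Rejected, Rejected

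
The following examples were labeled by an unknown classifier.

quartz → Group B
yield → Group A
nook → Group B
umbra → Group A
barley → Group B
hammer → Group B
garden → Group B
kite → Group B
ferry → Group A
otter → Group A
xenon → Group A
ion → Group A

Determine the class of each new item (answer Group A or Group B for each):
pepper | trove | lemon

Group B, Group A, Group A

The distinguishing property — odd length — holds for all the 'Group A' cases and none of the 'Group B' cases.
pepper → length 6 → Group B.
trove → length 5 → Group A.
lemon → length 5 → Group A.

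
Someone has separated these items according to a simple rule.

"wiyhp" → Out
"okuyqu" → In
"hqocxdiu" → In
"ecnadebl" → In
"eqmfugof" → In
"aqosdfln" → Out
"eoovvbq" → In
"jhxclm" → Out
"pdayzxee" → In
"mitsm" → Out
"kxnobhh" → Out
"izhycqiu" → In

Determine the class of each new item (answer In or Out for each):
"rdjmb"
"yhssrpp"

Out, Out

The common property of the 'In' items is: has ≥ 3 vowels. No 'Out' item has it.
"rdjmb": 0 vowels — does not satisfy this, so Out. "yhssrpp": 0 vowels — does not satisfy this, so Out.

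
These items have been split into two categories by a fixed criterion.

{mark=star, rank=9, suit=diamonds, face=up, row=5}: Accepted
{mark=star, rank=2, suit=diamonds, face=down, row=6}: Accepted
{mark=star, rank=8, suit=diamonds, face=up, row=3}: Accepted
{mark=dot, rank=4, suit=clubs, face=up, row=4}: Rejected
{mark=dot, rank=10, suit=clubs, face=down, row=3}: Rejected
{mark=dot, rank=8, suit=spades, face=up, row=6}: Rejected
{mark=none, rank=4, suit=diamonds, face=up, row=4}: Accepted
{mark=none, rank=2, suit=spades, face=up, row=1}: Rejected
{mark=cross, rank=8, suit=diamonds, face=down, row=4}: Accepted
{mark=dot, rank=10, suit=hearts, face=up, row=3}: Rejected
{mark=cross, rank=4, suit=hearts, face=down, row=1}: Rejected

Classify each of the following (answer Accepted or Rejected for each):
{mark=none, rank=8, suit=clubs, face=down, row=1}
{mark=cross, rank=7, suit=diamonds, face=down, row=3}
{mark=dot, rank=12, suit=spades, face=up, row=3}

Rejected, Accepted, Rejected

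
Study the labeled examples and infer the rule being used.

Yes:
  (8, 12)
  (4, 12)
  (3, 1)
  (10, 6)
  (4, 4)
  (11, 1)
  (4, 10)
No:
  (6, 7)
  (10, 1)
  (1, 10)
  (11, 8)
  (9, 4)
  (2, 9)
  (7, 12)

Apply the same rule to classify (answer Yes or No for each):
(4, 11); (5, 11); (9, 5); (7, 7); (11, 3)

No, Yes, Yes, Yes, Yes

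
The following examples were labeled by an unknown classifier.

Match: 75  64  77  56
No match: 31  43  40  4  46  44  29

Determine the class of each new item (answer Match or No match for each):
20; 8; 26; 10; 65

No match, No match, No match, No match, Match

The rule appears to be: at least 56.
No match: 20, since 20 < 56.
No match: 8, since 8 < 56.
No match: 26, since 26 < 56.
No match: 10, since 10 < 56.
Match: 65, since 65 ≥ 56.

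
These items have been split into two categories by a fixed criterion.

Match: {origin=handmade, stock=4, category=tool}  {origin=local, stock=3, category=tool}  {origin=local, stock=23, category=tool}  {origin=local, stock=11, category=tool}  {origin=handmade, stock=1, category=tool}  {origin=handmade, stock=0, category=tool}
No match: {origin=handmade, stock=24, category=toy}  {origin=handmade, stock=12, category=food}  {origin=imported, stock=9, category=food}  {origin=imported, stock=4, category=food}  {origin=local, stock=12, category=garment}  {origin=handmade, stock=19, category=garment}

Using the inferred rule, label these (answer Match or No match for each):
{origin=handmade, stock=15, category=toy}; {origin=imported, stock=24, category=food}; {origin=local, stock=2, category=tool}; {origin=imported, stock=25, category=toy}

No match, No match, Match, No match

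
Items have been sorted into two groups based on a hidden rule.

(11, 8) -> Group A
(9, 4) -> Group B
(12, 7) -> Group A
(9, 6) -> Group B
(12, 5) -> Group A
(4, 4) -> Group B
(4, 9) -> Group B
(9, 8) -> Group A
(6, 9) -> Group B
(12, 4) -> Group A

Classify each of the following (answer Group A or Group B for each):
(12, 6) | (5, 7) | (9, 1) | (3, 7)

Group A, Group B, Group B, Group B

The rule appears to be: sum ≥ 16.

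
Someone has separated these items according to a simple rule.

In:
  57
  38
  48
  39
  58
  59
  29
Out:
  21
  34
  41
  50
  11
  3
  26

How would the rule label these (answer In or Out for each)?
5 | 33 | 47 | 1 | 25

Out, Out, In, Out, Out

'In' ⟺ digit sum ≥ 9.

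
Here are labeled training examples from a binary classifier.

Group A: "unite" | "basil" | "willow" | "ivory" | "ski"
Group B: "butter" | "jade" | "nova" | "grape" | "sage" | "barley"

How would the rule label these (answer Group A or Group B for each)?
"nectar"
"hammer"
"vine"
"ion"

Group B, Group B, Group A, Group A

Checking candidate rules against both groups, what survives is: contains 'i'.
"nectar": Group B (no 'i'). "hammer": Group B (no 'i'). "vine": Group A (has 'i'). "ion": Group A (has 'i').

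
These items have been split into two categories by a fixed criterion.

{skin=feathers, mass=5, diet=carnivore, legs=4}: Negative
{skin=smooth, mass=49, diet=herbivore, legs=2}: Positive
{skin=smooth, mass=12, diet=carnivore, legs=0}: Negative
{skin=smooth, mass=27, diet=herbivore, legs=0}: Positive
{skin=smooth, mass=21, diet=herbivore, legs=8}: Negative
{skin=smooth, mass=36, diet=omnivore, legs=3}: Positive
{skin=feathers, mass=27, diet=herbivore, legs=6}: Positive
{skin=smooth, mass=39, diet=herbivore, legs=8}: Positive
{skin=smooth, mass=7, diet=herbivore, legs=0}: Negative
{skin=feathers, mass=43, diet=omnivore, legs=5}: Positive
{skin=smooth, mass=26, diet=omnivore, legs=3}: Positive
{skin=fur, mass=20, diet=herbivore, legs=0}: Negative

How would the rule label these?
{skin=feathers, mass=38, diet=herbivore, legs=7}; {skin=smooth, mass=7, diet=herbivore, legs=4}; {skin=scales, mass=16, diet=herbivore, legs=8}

The pattern is that an item is 'Positive' exactly when: mass ≥ 26.
{skin=feathers, mass=38, diet=herbivore, legs=7} → mass = 38 → Positive. {skin=smooth, mass=7, diet=herbivore, legs=4} → mass = 7 → Negative. {skin=scales, mass=16, diet=herbivore, legs=8} → mass = 16 → Negative.

Positive, Negative, Negative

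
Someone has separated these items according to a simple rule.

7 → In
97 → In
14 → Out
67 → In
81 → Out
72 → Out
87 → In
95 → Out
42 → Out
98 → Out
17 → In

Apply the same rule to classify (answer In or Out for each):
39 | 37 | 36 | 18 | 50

The simplest hypothesis consistent with all the labels is: ends in digit 7.

Out, In, Out, Out, Out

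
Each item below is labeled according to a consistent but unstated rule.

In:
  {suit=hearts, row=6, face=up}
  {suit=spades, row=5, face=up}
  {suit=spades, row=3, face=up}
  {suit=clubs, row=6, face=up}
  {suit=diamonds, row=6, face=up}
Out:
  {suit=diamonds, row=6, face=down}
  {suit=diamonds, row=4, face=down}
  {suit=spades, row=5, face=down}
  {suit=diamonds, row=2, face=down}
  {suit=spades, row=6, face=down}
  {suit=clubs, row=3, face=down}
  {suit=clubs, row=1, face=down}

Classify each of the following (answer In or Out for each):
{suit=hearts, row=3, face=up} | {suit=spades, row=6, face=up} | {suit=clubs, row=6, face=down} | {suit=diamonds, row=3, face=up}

In, In, Out, In

'In' ⟺ face is up.
In: {suit=hearts, row=3, face=up}, since face is up.
In: {suit=spades, row=6, face=up}, since face is up.
Out: {suit=clubs, row=6, face=down}, since face is down.
In: {suit=diamonds, row=3, face=up}, since face is up.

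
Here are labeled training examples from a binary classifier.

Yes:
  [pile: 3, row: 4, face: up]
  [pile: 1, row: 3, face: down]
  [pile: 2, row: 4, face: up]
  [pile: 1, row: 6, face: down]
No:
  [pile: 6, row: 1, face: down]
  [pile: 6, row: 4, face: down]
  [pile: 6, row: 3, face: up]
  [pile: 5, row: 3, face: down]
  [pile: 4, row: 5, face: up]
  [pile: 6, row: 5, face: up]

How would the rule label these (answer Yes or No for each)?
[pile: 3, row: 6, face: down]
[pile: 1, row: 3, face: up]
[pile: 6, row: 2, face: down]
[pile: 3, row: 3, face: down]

Yes, Yes, No, Yes

The pattern is that an item is 'Yes' exactly when: pile ≤ 3.
[pile: 3, row: 6, face: down]: Yes (pile = 3). [pile: 1, row: 3, face: up]: Yes (pile = 1). [pile: 6, row: 2, face: down]: No (pile = 6). [pile: 3, row: 3, face: down]: Yes (pile = 3).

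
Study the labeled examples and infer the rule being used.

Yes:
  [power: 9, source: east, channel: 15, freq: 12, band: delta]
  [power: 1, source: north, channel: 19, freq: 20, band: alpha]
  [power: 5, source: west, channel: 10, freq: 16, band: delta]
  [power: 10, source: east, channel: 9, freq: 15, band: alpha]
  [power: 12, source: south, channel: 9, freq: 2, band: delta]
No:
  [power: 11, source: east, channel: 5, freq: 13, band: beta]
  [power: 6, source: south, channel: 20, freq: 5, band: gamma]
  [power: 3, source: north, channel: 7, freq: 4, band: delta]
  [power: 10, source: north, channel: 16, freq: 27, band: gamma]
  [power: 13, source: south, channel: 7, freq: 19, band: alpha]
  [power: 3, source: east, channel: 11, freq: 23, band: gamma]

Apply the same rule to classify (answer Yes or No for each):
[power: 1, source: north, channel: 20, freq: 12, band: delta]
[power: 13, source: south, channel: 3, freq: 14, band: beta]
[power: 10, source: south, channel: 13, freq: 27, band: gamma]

One predicate separates the groups cleanly: band is not gamma AND channel ≥ 9.

Yes, No, No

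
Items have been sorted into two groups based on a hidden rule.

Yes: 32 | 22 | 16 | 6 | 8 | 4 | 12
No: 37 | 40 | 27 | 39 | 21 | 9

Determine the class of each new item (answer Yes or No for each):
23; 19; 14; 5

No, No, Yes, No

The simplest hypothesis consistent with all the labels is: even AND at most 32.
No: 23, since 23 is odd, 23 ≤ 32. No: 19, since 19 is odd, 19 ≤ 32. Yes: 14, since 14 is even, 14 ≤ 32. No: 5, since 5 is odd, 5 ≤ 32.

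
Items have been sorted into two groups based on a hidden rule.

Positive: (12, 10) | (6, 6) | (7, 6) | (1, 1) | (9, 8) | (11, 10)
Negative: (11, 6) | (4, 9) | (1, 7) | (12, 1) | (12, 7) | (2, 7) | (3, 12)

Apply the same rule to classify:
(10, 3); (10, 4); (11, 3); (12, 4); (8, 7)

One predicate separates the groups cleanly: |first − second| ≤ 2.

Negative, Negative, Negative, Negative, Positive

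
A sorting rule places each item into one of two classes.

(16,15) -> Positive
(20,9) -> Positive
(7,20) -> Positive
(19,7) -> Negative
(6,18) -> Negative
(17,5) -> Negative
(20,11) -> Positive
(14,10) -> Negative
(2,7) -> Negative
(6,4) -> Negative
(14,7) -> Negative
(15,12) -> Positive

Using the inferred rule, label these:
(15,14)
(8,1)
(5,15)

Positive, Negative, Negative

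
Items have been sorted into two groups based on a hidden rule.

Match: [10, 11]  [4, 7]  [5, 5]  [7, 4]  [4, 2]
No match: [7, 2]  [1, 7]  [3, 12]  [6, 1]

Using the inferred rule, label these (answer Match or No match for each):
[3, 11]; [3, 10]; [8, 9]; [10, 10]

No match, No match, Match, Match

The pattern is that an item is 'Match' exactly when: |first − second| ≤ 3.
[3, 11]: |3−11| = 8 — does not pass, so No match. [3, 10]: |3−10| = 7 — does not pass, so No match. [8, 9]: |8−9| = 1 — meets the rule, so Match. [10, 10]: |10−10| = 0 — meets the rule, so Match.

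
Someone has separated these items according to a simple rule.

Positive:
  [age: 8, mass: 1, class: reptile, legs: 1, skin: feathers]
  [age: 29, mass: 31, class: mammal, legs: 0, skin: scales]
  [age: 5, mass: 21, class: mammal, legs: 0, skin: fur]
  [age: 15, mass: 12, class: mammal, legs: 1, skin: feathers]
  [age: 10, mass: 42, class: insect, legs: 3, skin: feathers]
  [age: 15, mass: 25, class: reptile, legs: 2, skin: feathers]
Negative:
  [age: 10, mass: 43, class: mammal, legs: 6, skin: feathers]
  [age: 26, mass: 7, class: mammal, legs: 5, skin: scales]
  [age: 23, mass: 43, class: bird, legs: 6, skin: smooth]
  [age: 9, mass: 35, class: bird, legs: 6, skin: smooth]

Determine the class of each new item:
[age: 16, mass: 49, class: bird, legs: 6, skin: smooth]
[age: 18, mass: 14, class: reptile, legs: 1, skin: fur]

The common property of the 'Positive' items is: legs ≤ 3. No 'Negative' item has it.
Negative: [age: 16, mass: 49, class: bird, legs: 6, skin: smooth], since legs = 6. Positive: [age: 18, mass: 14, class: reptile, legs: 1, skin: fur], since legs = 1.

Negative, Positive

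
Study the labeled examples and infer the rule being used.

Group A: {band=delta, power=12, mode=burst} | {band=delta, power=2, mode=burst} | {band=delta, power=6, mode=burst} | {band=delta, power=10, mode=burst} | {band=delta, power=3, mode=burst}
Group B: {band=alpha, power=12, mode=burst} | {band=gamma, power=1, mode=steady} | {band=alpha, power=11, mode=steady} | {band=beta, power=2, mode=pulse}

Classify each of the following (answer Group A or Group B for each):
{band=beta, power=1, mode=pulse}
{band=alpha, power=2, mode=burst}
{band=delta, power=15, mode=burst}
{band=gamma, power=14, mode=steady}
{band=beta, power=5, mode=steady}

The rule appears to be: band is delta.
{band=beta, power=1, mode=pulse} → band is beta → Group B.
{band=alpha, power=2, mode=burst} → band is alpha → Group B.
{band=delta, power=15, mode=burst} → band is delta → Group A.
{band=gamma, power=14, mode=steady} → band is gamma → Group B.
{band=beta, power=5, mode=steady} → band is beta → Group B.

Group B, Group B, Group A, Group B, Group B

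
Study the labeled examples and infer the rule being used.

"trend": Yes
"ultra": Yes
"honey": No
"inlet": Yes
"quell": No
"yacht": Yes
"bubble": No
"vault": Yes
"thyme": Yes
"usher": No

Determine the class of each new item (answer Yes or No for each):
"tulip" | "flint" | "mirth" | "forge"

Yes, Yes, Yes, No

The classifier is using: contains 't'.
"tulip": has 't', qualifies → Yes.
"flint": has 't', qualifies → Yes.
"mirth": has 't', qualifies → Yes.
"forge": no 't', fails this test → No.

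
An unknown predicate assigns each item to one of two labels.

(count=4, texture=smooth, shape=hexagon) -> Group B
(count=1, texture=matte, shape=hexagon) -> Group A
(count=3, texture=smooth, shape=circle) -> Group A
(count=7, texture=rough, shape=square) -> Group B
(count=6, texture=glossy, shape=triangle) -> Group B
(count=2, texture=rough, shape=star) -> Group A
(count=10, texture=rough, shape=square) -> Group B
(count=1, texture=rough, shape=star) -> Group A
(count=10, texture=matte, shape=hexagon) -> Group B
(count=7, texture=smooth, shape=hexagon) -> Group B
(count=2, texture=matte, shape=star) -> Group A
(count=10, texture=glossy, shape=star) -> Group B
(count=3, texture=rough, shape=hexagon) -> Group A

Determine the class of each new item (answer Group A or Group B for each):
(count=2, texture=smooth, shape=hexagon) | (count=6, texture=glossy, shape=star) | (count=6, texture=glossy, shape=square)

The common property of the 'Group A' items is: count ≤ 3. No 'Group B' item has it.
(count=2, texture=smooth, shape=hexagon): count = 2 — qualifies, so Group A.
(count=6, texture=glossy, shape=star): count = 6 — doesn't match, so Group B.
(count=6, texture=glossy, shape=square): count = 6 — doesn't match, so Group B.

Group A, Group B, Group B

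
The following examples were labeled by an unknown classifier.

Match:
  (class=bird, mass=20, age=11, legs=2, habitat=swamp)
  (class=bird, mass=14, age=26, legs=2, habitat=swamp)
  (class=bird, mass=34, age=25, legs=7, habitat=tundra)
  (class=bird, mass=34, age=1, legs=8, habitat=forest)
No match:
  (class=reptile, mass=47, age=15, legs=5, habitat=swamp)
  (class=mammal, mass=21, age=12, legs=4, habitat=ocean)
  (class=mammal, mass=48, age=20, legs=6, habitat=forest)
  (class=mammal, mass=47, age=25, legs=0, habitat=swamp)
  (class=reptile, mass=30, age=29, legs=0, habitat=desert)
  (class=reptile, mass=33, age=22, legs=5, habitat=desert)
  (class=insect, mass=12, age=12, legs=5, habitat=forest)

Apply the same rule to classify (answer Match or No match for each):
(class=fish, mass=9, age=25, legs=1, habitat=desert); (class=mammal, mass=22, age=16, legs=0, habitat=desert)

No match, No match

The rule appears to be: class is bird.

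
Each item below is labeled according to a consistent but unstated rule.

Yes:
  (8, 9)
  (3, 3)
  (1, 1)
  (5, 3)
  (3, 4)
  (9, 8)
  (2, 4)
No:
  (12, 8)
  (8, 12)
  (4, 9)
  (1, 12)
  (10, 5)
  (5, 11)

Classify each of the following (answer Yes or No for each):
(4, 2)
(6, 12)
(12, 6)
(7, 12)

The pattern is that an item is 'Yes' exactly when: |first − second| ≤ 2.
(4, 2) — |4−2| = 2, hence Yes. (6, 12) — |6−12| = 6, hence No. (12, 6) — |12−6| = 6, hence No. (7, 12) — |7−12| = 5, hence No.

Yes, No, No, No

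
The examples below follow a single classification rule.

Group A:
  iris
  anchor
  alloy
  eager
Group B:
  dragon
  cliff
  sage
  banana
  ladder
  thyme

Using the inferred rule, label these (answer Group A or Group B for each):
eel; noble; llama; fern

Rule: starts with a vowel. This holds for each 'Group A' example and fails for each 'Group B' one.

Group A, Group B, Group B, Group B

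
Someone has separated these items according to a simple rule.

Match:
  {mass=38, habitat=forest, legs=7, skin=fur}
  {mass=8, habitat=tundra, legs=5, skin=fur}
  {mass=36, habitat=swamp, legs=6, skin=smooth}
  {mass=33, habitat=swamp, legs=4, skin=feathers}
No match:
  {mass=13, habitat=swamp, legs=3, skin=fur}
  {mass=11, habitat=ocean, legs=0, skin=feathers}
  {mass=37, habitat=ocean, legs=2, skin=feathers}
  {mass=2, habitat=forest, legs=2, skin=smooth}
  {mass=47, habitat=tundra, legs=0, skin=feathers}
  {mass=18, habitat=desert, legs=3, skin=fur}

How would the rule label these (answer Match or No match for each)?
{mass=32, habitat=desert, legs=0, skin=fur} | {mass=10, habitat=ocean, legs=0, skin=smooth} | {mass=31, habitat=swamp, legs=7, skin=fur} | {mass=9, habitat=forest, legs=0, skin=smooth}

One predicate separates the groups cleanly: legs ≥ 4.

No match, No match, Match, No match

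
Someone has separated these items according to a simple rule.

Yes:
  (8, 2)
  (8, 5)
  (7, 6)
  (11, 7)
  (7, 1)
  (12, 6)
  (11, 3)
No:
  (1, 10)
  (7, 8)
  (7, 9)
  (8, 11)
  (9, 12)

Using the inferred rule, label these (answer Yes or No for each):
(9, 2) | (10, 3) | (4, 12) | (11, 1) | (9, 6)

The distinguishing property — first > second — holds for all the 'Yes' cases and none of the 'No' cases.
(9, 2): 9 > 2 — fits, so Yes.
(10, 3): 10 > 3 — fits, so Yes.
(4, 12): 4 < 12 — fails the rule, so No.
(11, 1): 11 > 1 — fits, so Yes.
(9, 6): 9 > 6 — fits, so Yes.

Yes, Yes, No, Yes, Yes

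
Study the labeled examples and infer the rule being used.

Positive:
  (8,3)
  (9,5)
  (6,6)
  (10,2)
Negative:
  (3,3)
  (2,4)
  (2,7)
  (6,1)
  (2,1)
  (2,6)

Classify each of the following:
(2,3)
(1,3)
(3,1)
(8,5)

Negative, Negative, Negative, Positive

All 'Positive' examples share one property — sum ≥ 11 — and every 'Negative' example lacks it.
(2,3): Negative (2+3 = 5). (1,3): Negative (1+3 = 4). (3,1): Negative (3+1 = 4). (8,5): Positive (8+5 = 13).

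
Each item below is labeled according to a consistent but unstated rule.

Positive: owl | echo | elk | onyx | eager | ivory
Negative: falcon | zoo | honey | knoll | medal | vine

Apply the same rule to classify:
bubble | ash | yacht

Checking candidate rules against both groups, what survives is: starts with a vowel.
bubble → starts with 'b' → Negative. ash → starts with 'a' → Positive. yacht → starts with 'y' → Negative.

Negative, Positive, Negative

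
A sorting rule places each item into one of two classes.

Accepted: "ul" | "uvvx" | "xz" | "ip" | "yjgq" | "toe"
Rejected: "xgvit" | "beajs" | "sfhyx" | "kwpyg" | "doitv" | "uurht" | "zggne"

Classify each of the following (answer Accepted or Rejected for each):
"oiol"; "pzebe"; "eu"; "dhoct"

The distinguishing property — length ≤ 4 — holds for all the 'Accepted' cases and none of the 'Rejected' cases.
Accepted: "oiol", since length 4.
Rejected: "pzebe", since length 5.
Accepted: "eu", since length 2.
Rejected: "dhoct", since length 5.

Accepted, Rejected, Accepted, Rejected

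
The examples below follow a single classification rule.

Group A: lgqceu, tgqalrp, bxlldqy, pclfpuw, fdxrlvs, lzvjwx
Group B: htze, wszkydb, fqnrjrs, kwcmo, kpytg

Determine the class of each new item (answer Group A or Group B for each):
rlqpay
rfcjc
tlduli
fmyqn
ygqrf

The common property of the 'Group A' items is: contains 'l'. No 'Group B' item has it.
rlqpay → has 'l' → Group A.
rfcjc → no 'l' → Group B.
tlduli → has 'l' → Group A.
fmyqn → no 'l' → Group B.
ygqrf → no 'l' → Group B.

Group A, Group B, Group A, Group B, Group B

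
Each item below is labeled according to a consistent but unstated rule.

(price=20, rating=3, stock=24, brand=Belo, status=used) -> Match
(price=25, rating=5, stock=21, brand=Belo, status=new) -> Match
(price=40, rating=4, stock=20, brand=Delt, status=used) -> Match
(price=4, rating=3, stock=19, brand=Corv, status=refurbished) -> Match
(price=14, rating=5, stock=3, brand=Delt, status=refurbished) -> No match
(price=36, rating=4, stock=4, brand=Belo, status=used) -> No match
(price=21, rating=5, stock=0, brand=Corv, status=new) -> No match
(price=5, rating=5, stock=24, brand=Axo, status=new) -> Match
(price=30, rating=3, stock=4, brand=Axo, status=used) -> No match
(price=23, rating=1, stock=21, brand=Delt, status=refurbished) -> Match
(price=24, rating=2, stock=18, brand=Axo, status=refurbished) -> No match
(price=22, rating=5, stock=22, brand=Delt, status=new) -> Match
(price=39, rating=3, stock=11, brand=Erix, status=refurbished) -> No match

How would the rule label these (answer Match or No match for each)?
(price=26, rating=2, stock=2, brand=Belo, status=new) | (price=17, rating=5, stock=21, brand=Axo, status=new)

All 'Match' examples share one property — stock ≥ 19 — and every 'No match' example lacks it.

No match, Match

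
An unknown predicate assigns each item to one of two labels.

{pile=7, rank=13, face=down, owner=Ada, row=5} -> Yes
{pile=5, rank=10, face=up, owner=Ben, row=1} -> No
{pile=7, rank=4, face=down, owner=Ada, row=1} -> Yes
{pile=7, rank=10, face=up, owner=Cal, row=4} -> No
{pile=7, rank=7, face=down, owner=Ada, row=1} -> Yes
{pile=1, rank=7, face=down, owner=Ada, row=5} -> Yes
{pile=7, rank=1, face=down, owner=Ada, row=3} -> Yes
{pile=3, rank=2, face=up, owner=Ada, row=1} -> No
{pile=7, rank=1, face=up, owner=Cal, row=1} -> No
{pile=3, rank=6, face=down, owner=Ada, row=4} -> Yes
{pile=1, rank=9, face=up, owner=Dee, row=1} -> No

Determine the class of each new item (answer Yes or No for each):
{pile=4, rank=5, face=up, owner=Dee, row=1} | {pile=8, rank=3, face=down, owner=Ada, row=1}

The rule appears to be: face is down.
{pile=4, rank=5, face=up, owner=Dee, row=1}: face is up, does not fit → No. {pile=8, rank=3, face=down, owner=Ada, row=1}: face is down, checks out → Yes.

No, Yes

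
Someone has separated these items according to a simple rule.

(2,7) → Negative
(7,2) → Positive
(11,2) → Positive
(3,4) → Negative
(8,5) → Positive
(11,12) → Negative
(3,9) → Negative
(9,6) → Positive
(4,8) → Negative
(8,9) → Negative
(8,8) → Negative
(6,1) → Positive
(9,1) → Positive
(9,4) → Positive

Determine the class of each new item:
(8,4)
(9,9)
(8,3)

Positive, Negative, Positive

Comparing the two groups points to one rule — first > second.
(8,4) — 8 > 4, hence Positive.
(9,9) — 9 = 9, hence Negative.
(8,3) — 8 > 3, hence Positive.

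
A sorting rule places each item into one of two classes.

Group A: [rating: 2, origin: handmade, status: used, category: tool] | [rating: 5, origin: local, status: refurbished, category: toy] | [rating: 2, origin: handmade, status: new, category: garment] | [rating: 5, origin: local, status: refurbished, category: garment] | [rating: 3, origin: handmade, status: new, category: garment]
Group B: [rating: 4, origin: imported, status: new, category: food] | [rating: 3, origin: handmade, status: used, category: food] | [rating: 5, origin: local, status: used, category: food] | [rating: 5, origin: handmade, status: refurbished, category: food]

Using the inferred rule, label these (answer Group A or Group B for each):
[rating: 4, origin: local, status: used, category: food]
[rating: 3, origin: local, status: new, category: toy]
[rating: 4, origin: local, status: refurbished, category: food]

Group B, Group A, Group B

The distinguishing property — category is not food — holds for all the 'Group A' cases and none of the 'Group B' cases.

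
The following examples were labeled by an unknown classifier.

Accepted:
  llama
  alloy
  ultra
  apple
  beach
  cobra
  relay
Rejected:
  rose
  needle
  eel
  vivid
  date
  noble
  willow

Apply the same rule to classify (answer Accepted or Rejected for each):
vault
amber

The pattern is that an item is 'Accepted' exactly when: odd length AND contains 'a'.
vault → length 5, has 'a' → Accepted.
amber → length 5, has 'a' → Accepted.

Accepted, Accepted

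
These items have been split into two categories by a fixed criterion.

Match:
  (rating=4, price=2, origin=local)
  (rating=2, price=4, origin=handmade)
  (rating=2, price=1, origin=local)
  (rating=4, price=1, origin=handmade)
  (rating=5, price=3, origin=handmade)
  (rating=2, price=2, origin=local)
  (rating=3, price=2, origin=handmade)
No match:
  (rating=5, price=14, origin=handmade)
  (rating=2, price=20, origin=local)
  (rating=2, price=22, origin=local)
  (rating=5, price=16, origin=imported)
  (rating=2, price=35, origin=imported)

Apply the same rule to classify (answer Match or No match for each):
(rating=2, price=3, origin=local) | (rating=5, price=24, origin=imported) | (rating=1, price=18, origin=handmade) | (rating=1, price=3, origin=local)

Match, No match, No match, Match

The simplest hypothesis consistent with all the labels is: price ≤ 4.
(rating=2, price=3, origin=local): price = 3, qualifies → Match. (rating=5, price=24, origin=imported): price = 24, does not satisfy this → No match. (rating=1, price=18, origin=handmade): price = 18, does not satisfy this → No match. (rating=1, price=3, origin=local): price = 3, qualifies → Match.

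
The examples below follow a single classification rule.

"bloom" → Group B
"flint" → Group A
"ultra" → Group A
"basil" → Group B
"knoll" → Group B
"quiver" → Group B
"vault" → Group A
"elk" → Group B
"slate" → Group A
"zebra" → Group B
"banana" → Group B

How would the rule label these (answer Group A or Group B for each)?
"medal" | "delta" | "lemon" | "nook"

All 'Group A' examples share one property — contains 't' — and every 'Group B' example lacks it.
"medal": Group B (no 't').
"delta": Group A (has 't').
"lemon": Group B (no 't').
"nook": Group B (no 't').

Group B, Group A, Group B, Group B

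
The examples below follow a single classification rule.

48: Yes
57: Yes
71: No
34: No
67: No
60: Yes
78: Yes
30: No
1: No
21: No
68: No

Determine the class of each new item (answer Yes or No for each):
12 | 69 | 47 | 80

No, Yes, No, No

The distinguishing property — multiple of 3 AND at least 34 — holds for all the 'Yes' cases and none of the 'No' cases.
12 — 12 = 3·4, 12 < 34, hence No.
69 — 69 = 3·23, 69 ≥ 34, hence Yes.
47 — 47 = 3·15 + 2, 47 ≥ 34, hence No.
80 — 80 = 3·26 + 2, 80 ≥ 34, hence No.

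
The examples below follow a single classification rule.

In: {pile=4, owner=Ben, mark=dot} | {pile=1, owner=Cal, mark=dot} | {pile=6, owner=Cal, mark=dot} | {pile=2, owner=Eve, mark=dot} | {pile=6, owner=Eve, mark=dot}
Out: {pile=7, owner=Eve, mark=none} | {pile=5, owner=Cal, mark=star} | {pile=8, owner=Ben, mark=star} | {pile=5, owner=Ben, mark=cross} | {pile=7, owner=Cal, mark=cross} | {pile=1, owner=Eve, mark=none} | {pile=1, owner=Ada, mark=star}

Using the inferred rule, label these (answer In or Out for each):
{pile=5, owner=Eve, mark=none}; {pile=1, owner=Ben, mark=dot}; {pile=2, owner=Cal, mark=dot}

The classifier is using: mark is dot.
Out: {pile=5, owner=Eve, mark=none}, since mark is none. In: {pile=1, owner=Ben, mark=dot}, since mark is dot. In: {pile=2, owner=Cal, mark=dot}, since mark is dot.

Out, In, In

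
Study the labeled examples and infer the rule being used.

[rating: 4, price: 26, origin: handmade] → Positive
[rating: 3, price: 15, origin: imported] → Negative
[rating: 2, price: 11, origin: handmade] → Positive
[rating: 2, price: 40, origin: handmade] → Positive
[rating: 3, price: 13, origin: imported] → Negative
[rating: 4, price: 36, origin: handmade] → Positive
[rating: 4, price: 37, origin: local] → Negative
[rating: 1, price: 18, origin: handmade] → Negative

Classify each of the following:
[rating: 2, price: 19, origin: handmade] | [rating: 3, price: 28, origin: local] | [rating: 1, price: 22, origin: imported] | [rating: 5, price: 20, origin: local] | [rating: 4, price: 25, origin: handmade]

Positive, Negative, Negative, Negative, Positive

The common property of the 'Positive' items is: origin is handmade AND rating ≥ 2. No 'Negative' item has it.
[rating: 2, price: 19, origin: handmade] → origin is handmade, rating = 2 → Positive. [rating: 3, price: 28, origin: local] → origin is local, rating = 3 → Negative. [rating: 1, price: 22, origin: imported] → origin is imported, rating = 1 → Negative. [rating: 5, price: 20, origin: local] → origin is local, rating = 5 → Negative. [rating: 4, price: 25, origin: handmade] → origin is handmade, rating = 4 → Positive.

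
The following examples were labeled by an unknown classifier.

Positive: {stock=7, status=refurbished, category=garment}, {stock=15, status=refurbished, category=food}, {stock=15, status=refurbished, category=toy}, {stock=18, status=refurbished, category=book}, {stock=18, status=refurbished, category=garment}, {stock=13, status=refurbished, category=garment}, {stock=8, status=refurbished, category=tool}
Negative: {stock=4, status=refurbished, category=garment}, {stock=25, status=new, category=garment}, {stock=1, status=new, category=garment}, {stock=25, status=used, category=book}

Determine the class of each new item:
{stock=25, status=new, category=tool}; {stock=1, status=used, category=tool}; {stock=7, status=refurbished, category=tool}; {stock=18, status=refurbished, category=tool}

Negative, Negative, Positive, Positive

The simplest hypothesis consistent with all the labels is: status is refurbished AND stock ≥ 7.
{stock=25, status=new, category=tool} — status is new, stock = 25, hence Negative.
{stock=1, status=used, category=tool} — status is used, stock = 1, hence Negative.
{stock=7, status=refurbished, category=tool} — status is refurbished, stock = 7, hence Positive.
{stock=18, status=refurbished, category=tool} — status is refurbished, stock = 18, hence Positive.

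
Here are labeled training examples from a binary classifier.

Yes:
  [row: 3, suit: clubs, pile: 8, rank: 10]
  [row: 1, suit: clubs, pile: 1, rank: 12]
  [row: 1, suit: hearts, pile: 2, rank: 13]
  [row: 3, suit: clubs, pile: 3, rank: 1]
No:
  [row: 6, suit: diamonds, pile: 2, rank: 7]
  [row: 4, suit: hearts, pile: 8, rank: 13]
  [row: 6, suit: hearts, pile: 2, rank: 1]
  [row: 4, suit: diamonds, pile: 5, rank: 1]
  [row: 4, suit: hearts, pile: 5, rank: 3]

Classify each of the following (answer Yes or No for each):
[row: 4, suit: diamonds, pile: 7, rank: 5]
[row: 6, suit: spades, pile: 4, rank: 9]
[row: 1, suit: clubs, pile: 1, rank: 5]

No, No, Yes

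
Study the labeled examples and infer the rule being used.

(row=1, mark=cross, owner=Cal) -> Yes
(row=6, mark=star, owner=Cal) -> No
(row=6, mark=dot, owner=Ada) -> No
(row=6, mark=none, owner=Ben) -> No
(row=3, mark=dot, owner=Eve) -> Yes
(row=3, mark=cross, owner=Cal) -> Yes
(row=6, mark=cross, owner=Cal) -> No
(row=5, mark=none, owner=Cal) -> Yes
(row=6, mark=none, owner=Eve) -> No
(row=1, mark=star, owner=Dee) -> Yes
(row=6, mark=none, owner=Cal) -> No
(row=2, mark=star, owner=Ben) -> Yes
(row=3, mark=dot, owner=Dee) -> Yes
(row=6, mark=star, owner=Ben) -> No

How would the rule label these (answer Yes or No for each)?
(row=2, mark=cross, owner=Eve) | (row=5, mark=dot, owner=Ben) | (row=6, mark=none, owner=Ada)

Yes, Yes, No

The distinguishing property — row ≤ 5 — holds for all the 'Yes' cases and none of the 'No' cases.
(row=2, mark=cross, owner=Eve): row = 2 — has this property, so Yes.
(row=5, mark=dot, owner=Ben): row = 5 — has this property, so Yes.
(row=6, mark=none, owner=Ada): row = 6 — does not fit, so No.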